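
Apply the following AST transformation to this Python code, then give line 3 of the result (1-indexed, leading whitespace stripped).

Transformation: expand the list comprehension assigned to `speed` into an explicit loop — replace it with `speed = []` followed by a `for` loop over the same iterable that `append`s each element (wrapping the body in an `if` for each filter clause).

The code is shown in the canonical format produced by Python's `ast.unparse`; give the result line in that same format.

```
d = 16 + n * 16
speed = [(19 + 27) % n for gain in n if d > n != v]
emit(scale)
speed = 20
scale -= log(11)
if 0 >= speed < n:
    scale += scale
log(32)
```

for gain in n:

Transformed code:
d = 16 + n * 16
speed = []
for gain in n:
    if d > n != v:
        speed.append((19 + 27) % n)
emit(scale)
speed = 20
scale -= log(11)
if 0 >= speed < n:
    scale += scale
log(32)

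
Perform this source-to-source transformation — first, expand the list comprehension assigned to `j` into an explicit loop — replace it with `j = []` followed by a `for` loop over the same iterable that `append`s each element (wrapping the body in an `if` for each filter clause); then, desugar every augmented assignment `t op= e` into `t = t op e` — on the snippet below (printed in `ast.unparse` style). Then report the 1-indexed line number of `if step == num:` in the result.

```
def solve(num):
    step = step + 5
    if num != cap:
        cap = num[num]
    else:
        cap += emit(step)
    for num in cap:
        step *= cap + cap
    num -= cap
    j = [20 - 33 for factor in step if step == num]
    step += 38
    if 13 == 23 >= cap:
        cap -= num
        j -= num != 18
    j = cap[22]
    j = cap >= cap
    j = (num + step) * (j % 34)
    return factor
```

Transformed code:
def solve(num):
    step = step + 5
    if num != cap:
        cap = num[num]
    else:
        cap = cap + emit(step)
    for num in cap:
        step = step * (cap + cap)
    num = num - cap
    j = []
    for factor in step:
        if step == num:
            j.append(20 - 33)
    step = step + 38
    if 13 == 23 >= cap:
        cap = cap - num
        j = j - (num != 18)
    j = cap[22]
    j = cap >= cap
    j = (num + step) * (j % 34)
    return factor

12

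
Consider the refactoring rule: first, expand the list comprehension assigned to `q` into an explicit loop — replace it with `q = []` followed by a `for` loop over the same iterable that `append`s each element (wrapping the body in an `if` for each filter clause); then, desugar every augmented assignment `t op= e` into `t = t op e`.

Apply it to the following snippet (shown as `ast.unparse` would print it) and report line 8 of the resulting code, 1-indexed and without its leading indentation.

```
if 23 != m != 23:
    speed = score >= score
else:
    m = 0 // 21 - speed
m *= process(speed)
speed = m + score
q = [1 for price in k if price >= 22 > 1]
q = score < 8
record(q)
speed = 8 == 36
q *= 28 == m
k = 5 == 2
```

for price in k:

Transformed code:
if 23 != m != 23:
    speed = score >= score
else:
    m = 0 // 21 - speed
m = m * process(speed)
speed = m + score
q = []
for price in k:
    if price >= 22 > 1:
        q.append(1)
q = score < 8
record(q)
speed = 8 == 36
q = q * (28 == m)
k = 5 == 2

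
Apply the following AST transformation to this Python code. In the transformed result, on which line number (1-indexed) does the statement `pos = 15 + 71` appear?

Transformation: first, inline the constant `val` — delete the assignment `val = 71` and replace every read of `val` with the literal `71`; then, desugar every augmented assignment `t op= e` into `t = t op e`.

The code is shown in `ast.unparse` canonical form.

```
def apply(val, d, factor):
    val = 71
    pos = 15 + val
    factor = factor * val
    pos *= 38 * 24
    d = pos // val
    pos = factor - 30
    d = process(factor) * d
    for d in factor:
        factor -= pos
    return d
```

2

Transformed code:
def apply(val, d, factor):
    pos = 15 + 71
    factor = factor * 71
    pos = pos * (38 * 24)
    d = pos // 71
    pos = factor - 30
    d = process(factor) * d
    for d in factor:
        factor = factor - pos
    return d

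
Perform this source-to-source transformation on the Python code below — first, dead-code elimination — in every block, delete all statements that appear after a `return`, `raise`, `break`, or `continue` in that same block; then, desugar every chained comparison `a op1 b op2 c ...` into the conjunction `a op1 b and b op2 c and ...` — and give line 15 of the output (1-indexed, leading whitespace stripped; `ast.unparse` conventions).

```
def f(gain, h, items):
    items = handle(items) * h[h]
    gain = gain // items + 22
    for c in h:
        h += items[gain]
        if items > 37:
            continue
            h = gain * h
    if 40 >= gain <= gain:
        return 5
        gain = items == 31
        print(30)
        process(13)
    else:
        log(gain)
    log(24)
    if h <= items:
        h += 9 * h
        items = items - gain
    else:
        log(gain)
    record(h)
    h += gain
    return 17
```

Transformed code:
def f(gain, h, items):
    items = handle(items) * h[h]
    gain = gain // items + 22
    for c in h:
        h += items[gain]
        if items > 37:
            continue
    if 40 >= gain and gain <= gain:
        return 5
    else:
        log(gain)
    log(24)
    if h <= items:
        h += 9 * h
        items = items - gain
    else:
        log(gain)
    record(h)
    h += gain
    return 17

items = items - gain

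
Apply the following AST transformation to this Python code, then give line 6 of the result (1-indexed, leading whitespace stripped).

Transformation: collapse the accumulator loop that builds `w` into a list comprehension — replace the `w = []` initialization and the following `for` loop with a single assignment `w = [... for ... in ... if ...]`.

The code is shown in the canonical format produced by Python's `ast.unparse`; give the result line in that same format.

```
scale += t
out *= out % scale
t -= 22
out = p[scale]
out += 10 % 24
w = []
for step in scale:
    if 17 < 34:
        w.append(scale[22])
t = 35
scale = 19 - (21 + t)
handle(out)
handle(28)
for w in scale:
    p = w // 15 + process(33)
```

w = [scale[22] for step in scale if 17 < 34]

Transformed code:
scale += t
out *= out % scale
t -= 22
out = p[scale]
out += 10 % 24
w = [scale[22] for step in scale if 17 < 34]
t = 35
scale = 19 - (21 + t)
handle(out)
handle(28)
for w in scale:
    p = w // 15 + process(33)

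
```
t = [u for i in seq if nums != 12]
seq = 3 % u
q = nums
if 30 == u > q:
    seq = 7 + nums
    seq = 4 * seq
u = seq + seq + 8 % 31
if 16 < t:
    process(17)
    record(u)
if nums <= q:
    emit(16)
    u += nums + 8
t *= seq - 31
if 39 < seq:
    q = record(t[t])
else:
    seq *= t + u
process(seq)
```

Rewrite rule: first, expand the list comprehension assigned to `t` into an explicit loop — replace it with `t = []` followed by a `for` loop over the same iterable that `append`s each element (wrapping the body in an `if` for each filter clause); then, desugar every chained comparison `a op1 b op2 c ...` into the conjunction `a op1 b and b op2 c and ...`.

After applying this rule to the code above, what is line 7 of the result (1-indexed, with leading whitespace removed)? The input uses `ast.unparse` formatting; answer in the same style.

if 30 == u and u > q:

Transformed code:
t = []
for i in seq:
    if nums != 12:
        t.append(u)
seq = 3 % u
q = nums
if 30 == u and u > q:
    seq = 7 + nums
    seq = 4 * seq
u = seq + seq + 8 % 31
if 16 < t:
    process(17)
    record(u)
if nums <= q:
    emit(16)
    u += nums + 8
t *= seq - 31
if 39 < seq:
    q = record(t[t])
else:
    seq *= t + u
process(seq)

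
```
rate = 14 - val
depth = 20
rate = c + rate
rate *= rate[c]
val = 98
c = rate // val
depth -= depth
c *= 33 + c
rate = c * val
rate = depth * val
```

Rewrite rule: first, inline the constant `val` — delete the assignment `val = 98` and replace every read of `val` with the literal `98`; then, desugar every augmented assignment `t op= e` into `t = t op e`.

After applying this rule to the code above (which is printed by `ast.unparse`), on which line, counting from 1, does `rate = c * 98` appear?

8

Transformed code:
rate = 14 - 98
depth = 20
rate = c + rate
rate = rate * rate[c]
c = rate // 98
depth = depth - depth
c = c * (33 + c)
rate = c * 98
rate = depth * 98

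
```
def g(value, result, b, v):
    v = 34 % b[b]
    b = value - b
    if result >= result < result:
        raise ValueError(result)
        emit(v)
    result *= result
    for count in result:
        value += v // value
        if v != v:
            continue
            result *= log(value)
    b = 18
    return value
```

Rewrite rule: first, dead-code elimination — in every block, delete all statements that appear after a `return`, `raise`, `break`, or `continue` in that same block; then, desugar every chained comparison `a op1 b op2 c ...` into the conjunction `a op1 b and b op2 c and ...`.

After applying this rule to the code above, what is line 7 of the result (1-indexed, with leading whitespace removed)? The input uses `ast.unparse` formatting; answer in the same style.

for count in result:

Transformed code:
def g(value, result, b, v):
    v = 34 % b[b]
    b = value - b
    if result >= result and result < result:
        raise ValueError(result)
    result *= result
    for count in result:
        value += v // value
        if v != v:
            continue
    b = 18
    return value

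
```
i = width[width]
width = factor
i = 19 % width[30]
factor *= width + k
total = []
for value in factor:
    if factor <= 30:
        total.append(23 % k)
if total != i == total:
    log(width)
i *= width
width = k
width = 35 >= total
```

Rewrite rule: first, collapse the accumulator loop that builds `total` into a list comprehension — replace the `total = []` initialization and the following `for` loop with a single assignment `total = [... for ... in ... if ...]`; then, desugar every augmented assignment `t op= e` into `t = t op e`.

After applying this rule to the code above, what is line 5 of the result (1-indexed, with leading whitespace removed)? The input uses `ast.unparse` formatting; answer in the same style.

total = [23 % k for value in factor if factor <= 30]

Transformed code:
i = width[width]
width = factor
i = 19 % width[30]
factor = factor * (width + k)
total = [23 % k for value in factor if factor <= 30]
if total != i == total:
    log(width)
i = i * width
width = k
width = 35 >= total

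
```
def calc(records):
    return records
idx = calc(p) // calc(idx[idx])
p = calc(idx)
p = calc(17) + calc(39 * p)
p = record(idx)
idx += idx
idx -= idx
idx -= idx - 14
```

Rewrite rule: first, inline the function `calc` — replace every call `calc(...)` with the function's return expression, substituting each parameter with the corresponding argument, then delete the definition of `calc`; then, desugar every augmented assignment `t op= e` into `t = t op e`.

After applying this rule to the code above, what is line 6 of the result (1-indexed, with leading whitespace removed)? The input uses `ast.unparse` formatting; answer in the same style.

Transformed code:
idx = p // idx[idx]
p = idx
p = 17 + 39 * p
p = record(idx)
idx = idx + idx
idx = idx - idx
idx = idx - (idx - 14)

idx = idx - idx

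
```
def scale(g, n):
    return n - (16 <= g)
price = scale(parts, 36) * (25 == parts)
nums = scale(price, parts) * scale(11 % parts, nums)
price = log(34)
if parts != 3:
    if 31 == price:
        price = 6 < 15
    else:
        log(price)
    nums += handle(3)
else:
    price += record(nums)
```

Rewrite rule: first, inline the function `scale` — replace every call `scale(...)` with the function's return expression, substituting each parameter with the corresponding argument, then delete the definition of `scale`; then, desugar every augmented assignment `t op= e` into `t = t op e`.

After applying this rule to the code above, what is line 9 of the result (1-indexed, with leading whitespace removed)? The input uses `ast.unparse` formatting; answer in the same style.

Transformed code:
price = (36 - (16 <= parts)) * (25 == parts)
nums = (parts - (16 <= price)) * (nums - (16 <= 11 % parts))
price = log(34)
if parts != 3:
    if 31 == price:
        price = 6 < 15
    else:
        log(price)
    nums = nums + handle(3)
else:
    price = price + record(nums)

nums = nums + handle(3)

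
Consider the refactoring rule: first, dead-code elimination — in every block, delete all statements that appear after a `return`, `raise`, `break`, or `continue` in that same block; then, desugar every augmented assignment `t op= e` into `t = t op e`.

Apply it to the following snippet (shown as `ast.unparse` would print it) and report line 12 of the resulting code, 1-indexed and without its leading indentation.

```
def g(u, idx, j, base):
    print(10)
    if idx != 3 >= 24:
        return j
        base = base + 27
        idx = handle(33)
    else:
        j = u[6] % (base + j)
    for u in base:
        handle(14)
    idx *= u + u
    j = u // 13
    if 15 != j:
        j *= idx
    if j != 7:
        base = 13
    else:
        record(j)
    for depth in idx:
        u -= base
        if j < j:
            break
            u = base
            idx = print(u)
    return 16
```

j = j * idx

Transformed code:
def g(u, idx, j, base):
    print(10)
    if idx != 3 >= 24:
        return j
    else:
        j = u[6] % (base + j)
    for u in base:
        handle(14)
    idx = idx * (u + u)
    j = u // 13
    if 15 != j:
        j = j * idx
    if j != 7:
        base = 13
    else:
        record(j)
    for depth in idx:
        u = u - base
        if j < j:
            break
    return 16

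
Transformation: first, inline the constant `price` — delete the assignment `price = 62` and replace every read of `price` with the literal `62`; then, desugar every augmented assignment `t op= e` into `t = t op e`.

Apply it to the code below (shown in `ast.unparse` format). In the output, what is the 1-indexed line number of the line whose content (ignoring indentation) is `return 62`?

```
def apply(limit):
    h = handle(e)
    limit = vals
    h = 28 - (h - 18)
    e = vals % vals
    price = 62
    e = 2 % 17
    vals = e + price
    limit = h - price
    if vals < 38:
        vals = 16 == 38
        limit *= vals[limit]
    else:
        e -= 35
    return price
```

Transformed code:
def apply(limit):
    h = handle(e)
    limit = vals
    h = 28 - (h - 18)
    e = vals % vals
    e = 2 % 17
    vals = e + 62
    limit = h - 62
    if vals < 38:
        vals = 16 == 38
        limit = limit * vals[limit]
    else:
        e = e - 35
    return 62

14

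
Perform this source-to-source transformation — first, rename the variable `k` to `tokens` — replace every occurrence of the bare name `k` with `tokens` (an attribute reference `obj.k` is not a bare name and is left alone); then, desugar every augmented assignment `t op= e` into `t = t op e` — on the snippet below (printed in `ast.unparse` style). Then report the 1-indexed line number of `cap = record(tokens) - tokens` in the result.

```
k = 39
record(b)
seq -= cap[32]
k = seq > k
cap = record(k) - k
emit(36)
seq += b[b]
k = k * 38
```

Transformed code:
tokens = 39
record(b)
seq = seq - cap[32]
tokens = seq > tokens
cap = record(tokens) - tokens
emit(36)
seq = seq + b[b]
tokens = tokens * 38

5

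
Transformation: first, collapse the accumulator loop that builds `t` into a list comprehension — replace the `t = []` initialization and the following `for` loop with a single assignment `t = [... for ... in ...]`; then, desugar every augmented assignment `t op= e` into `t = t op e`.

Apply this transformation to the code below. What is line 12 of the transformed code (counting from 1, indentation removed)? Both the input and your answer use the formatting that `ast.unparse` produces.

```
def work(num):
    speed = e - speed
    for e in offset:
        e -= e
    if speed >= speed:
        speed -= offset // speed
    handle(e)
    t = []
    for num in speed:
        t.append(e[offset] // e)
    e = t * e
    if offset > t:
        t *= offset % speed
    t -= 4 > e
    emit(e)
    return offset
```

t = t - (4 > e)

Transformed code:
def work(num):
    speed = e - speed
    for e in offset:
        e = e - e
    if speed >= speed:
        speed = speed - offset // speed
    handle(e)
    t = [e[offset] // e for num in speed]
    e = t * e
    if offset > t:
        t = t * (offset % speed)
    t = t - (4 > e)
    emit(e)
    return offset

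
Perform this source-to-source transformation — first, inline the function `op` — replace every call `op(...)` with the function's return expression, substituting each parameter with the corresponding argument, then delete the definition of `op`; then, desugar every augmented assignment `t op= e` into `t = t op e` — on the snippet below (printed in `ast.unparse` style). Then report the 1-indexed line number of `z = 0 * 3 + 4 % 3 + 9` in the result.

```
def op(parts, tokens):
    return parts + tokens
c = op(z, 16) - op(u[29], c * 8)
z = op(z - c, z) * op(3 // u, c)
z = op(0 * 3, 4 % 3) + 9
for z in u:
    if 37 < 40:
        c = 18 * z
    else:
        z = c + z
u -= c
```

Transformed code:
c = z + 16 - (u[29] + c * 8)
z = (z - c + z) * (3 // u + c)
z = 0 * 3 + 4 % 3 + 9
for z in u:
    if 37 < 40:
        c = 18 * z
    else:
        z = c + z
u = u - c

3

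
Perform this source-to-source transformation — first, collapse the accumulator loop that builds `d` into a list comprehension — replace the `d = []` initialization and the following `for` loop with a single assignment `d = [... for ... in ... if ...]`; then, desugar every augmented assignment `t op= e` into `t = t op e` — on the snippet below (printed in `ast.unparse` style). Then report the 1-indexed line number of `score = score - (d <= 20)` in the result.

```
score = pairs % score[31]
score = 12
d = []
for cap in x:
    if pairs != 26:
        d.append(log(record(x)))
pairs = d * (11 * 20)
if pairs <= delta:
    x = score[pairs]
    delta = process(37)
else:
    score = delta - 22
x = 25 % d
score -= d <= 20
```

11

Transformed code:
score = pairs % score[31]
score = 12
d = [log(record(x)) for cap in x if pairs != 26]
pairs = d * (11 * 20)
if pairs <= delta:
    x = score[pairs]
    delta = process(37)
else:
    score = delta - 22
x = 25 % d
score = score - (d <= 20)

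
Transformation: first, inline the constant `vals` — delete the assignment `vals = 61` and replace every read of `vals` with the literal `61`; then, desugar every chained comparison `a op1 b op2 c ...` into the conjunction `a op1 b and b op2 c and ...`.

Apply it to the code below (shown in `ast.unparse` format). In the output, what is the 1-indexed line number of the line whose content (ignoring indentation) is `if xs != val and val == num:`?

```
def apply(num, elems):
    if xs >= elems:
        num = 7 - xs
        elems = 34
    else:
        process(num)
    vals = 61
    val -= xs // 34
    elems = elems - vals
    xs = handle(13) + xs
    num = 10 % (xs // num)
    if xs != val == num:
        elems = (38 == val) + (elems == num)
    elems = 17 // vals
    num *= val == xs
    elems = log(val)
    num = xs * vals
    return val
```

11

Transformed code:
def apply(num, elems):
    if xs >= elems:
        num = 7 - xs
        elems = 34
    else:
        process(num)
    val -= xs // 34
    elems = elems - 61
    xs = handle(13) + xs
    num = 10 % (xs // num)
    if xs != val and val == num:
        elems = (38 == val) + (elems == num)
    elems = 17 // 61
    num *= val == xs
    elems = log(val)
    num = xs * 61
    return val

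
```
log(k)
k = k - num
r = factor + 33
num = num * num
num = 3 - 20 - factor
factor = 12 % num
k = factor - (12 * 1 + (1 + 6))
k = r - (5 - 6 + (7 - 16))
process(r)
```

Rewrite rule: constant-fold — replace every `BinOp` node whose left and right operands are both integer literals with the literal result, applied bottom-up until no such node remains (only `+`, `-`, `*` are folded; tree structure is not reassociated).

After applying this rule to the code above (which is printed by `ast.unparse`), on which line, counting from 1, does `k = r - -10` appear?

8

Transformed code:
log(k)
k = k - num
r = factor + 33
num = num * num
num = -17 - factor
factor = 12 % num
k = factor - 19
k = r - -10
process(r)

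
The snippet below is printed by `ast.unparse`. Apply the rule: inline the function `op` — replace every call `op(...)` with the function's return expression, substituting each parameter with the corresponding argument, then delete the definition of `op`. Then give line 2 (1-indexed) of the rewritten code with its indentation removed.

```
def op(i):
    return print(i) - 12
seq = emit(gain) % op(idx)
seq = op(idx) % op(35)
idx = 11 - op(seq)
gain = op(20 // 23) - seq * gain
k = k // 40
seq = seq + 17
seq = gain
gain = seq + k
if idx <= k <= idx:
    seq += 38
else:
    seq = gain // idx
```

seq = (print(idx) - 12) % (print(35) - 12)

Transformed code:
seq = emit(gain) % (print(idx) - 12)
seq = (print(idx) - 12) % (print(35) - 12)
idx = 11 - (print(seq) - 12)
gain = print(20 // 23) - 12 - seq * gain
k = k // 40
seq = seq + 17
seq = gain
gain = seq + k
if idx <= k <= idx:
    seq += 38
else:
    seq = gain // idx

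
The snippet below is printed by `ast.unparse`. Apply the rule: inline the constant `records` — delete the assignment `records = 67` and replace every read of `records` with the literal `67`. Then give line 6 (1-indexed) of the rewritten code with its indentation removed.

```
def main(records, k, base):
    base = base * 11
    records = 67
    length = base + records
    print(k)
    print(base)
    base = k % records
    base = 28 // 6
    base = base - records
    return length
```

Transformed code:
def main(records, k, base):
    base = base * 11
    length = base + 67
    print(k)
    print(base)
    base = k % 67
    base = 28 // 6
    base = base - 67
    return length

base = k % 67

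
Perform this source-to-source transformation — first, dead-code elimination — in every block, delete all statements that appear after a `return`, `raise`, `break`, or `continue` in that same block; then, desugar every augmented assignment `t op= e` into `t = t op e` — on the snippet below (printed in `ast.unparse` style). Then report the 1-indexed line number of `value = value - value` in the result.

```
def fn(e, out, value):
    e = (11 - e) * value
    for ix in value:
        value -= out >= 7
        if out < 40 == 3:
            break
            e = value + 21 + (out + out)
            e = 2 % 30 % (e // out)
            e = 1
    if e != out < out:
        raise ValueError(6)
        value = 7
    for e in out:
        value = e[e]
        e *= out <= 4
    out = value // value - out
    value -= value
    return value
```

Transformed code:
def fn(e, out, value):
    e = (11 - e) * value
    for ix in value:
        value = value - (out >= 7)
        if out < 40 == 3:
            break
    if e != out < out:
        raise ValueError(6)
    for e in out:
        value = e[e]
        e = e * (out <= 4)
    out = value // value - out
    value = value - value
    return value

13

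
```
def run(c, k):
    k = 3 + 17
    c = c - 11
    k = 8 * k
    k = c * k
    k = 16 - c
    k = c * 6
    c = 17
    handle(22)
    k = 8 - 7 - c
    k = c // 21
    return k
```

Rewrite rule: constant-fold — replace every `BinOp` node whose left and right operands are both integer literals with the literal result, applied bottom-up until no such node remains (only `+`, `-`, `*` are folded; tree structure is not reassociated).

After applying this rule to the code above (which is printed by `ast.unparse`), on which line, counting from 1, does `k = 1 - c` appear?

Transformed code:
def run(c, k):
    k = 20
    c = c - 11
    k = 8 * k
    k = c * k
    k = 16 - c
    k = c * 6
    c = 17
    handle(22)
    k = 1 - c
    k = c // 21
    return k

10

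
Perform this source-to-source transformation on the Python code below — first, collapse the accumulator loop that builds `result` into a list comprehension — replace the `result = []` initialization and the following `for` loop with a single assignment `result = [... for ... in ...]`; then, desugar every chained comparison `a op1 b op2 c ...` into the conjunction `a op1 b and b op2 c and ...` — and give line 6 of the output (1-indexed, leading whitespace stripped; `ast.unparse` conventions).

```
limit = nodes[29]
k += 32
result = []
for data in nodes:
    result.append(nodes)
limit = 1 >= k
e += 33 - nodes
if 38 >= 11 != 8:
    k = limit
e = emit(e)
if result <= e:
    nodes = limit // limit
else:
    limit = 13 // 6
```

if 38 >= 11 and 11 != 8:

Transformed code:
limit = nodes[29]
k += 32
result = [nodes for data in nodes]
limit = 1 >= k
e += 33 - nodes
if 38 >= 11 and 11 != 8:
    k = limit
e = emit(e)
if result <= e:
    nodes = limit // limit
else:
    limit = 13 // 6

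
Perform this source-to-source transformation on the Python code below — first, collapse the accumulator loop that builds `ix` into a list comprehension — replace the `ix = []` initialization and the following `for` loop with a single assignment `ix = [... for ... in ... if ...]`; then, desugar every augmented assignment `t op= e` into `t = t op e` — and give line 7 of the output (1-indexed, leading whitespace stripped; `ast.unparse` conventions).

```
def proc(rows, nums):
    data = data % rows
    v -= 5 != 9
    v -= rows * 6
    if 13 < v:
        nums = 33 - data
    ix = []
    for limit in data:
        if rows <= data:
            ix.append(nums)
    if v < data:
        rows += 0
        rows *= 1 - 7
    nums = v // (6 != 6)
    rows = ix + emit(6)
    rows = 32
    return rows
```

ix = [nums for limit in data if rows <= data]

Transformed code:
def proc(rows, nums):
    data = data % rows
    v = v - (5 != 9)
    v = v - rows * 6
    if 13 < v:
        nums = 33 - data
    ix = [nums for limit in data if rows <= data]
    if v < data:
        rows = rows + 0
        rows = rows * (1 - 7)
    nums = v // (6 != 6)
    rows = ix + emit(6)
    rows = 32
    return rows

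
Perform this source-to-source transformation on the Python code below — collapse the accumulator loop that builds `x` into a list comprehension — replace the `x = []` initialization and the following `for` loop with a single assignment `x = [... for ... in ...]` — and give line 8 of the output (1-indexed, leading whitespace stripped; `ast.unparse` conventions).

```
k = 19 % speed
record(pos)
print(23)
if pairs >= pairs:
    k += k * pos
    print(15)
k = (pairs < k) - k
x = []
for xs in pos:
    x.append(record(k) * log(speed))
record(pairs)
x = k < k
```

x = [record(k) * log(speed) for xs in pos]

Transformed code:
k = 19 % speed
record(pos)
print(23)
if pairs >= pairs:
    k += k * pos
    print(15)
k = (pairs < k) - k
x = [record(k) * log(speed) for xs in pos]
record(pairs)
x = k < k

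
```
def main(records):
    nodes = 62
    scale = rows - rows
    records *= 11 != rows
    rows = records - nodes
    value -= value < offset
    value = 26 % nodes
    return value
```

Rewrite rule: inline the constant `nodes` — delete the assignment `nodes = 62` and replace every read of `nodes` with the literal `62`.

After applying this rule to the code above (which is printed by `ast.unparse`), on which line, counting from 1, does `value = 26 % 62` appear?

6

Transformed code:
def main(records):
    scale = rows - rows
    records *= 11 != rows
    rows = records - 62
    value -= value < offset
    value = 26 % 62
    return value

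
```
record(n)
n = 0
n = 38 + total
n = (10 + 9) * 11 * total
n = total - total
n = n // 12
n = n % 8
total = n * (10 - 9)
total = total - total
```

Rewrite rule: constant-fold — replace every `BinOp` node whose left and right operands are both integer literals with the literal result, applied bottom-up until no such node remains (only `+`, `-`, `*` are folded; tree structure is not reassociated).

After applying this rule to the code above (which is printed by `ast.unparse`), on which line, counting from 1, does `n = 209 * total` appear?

Transformed code:
record(n)
n = 0
n = 38 + total
n = 209 * total
n = total - total
n = n // 12
n = n % 8
total = n * 1
total = total - total

4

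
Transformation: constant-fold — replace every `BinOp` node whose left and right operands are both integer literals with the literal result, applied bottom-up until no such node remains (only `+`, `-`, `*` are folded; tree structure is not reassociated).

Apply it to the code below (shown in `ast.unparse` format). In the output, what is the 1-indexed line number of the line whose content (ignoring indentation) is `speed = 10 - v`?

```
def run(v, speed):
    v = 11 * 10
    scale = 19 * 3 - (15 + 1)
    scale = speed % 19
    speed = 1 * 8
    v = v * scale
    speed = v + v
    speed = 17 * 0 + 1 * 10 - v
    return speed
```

8

Transformed code:
def run(v, speed):
    v = 110
    scale = 41
    scale = speed % 19
    speed = 8
    v = v * scale
    speed = v + v
    speed = 10 - v
    return speed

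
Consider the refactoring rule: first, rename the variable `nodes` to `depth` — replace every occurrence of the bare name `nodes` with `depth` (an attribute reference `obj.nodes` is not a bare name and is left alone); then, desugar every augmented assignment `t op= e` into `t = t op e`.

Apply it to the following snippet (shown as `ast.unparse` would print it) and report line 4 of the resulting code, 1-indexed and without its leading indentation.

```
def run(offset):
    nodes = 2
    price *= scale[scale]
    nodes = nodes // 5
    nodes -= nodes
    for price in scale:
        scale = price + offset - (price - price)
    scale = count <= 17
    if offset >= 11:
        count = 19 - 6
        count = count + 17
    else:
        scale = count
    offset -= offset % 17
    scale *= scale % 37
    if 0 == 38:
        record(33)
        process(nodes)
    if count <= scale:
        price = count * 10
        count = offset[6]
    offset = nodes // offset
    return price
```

Transformed code:
def run(offset):
    depth = 2
    price = price * scale[scale]
    depth = depth // 5
    depth = depth - depth
    for price in scale:
        scale = price + offset - (price - price)
    scale = count <= 17
    if offset >= 11:
        count = 19 - 6
        count = count + 17
    else:
        scale = count
    offset = offset - offset % 17
    scale = scale * (scale % 37)
    if 0 == 38:
        record(33)
        process(depth)
    if count <= scale:
        price = count * 10
        count = offset[6]
    offset = depth // offset
    return price

depth = depth // 5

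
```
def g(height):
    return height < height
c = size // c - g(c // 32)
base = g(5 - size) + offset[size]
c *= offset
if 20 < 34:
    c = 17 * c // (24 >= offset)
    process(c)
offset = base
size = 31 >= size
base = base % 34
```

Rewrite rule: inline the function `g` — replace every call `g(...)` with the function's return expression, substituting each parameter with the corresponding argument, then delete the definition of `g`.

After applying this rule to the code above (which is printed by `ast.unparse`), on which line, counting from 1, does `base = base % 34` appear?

Transformed code:
c = size // c - (c // 32 < c // 32)
base = (5 - size < 5 - size) + offset[size]
c *= offset
if 20 < 34:
    c = 17 * c // (24 >= offset)
    process(c)
offset = base
size = 31 >= size
base = base % 34

9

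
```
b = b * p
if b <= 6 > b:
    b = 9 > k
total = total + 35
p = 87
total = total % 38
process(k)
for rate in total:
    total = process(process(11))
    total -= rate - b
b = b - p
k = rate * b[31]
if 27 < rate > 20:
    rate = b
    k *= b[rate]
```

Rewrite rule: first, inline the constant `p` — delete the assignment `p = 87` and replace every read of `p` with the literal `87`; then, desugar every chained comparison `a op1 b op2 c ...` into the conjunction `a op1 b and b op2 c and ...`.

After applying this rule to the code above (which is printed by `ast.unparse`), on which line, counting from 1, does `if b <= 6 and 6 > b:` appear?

2

Transformed code:
b = b * 87
if b <= 6 and 6 > b:
    b = 9 > k
total = total + 35
total = total % 38
process(k)
for rate in total:
    total = process(process(11))
    total -= rate - b
b = b - 87
k = rate * b[31]
if 27 < rate and rate > 20:
    rate = b
    k *= b[rate]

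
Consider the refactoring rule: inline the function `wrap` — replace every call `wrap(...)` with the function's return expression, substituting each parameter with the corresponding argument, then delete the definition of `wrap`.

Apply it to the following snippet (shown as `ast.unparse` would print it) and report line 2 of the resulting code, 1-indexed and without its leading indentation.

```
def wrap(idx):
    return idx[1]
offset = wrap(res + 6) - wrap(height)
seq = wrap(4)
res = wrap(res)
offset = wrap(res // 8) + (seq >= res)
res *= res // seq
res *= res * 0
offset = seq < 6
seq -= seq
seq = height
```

seq = 4[1]

Transformed code:
offset = (res + 6)[1] - height[1]
seq = 4[1]
res = res[1]
offset = (res // 8)[1] + (seq >= res)
res *= res // seq
res *= res * 0
offset = seq < 6
seq -= seq
seq = height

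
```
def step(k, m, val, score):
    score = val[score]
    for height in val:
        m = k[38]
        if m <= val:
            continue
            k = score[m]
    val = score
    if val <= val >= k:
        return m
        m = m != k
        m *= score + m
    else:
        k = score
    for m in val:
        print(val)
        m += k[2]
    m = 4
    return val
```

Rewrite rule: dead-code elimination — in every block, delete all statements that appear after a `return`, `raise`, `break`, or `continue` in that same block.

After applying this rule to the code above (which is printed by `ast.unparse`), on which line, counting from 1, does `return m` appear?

9

Transformed code:
def step(k, m, val, score):
    score = val[score]
    for height in val:
        m = k[38]
        if m <= val:
            continue
    val = score
    if val <= val >= k:
        return m
    else:
        k = score
    for m in val:
        print(val)
        m += k[2]
    m = 4
    return val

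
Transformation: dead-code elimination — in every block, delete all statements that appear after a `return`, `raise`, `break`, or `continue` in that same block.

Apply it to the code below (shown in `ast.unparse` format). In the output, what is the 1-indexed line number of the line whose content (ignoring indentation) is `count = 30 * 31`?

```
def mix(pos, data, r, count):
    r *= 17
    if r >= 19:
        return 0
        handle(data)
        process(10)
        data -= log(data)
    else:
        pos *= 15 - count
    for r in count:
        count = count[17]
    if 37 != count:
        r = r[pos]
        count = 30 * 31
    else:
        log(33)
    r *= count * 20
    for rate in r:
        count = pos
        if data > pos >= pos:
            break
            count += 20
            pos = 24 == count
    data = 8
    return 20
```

Transformed code:
def mix(pos, data, r, count):
    r *= 17
    if r >= 19:
        return 0
    else:
        pos *= 15 - count
    for r in count:
        count = count[17]
    if 37 != count:
        r = r[pos]
        count = 30 * 31
    else:
        log(33)
    r *= count * 20
    for rate in r:
        count = pos
        if data > pos >= pos:
            break
    data = 8
    return 20

11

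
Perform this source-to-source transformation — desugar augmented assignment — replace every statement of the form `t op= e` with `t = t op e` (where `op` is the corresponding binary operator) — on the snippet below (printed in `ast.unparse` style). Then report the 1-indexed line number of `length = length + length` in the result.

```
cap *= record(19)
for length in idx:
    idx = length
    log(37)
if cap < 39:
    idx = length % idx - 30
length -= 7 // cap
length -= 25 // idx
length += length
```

Transformed code:
cap = cap * record(19)
for length in idx:
    idx = length
    log(37)
if cap < 39:
    idx = length % idx - 30
length = length - 7 // cap
length = length - 25 // idx
length = length + length

9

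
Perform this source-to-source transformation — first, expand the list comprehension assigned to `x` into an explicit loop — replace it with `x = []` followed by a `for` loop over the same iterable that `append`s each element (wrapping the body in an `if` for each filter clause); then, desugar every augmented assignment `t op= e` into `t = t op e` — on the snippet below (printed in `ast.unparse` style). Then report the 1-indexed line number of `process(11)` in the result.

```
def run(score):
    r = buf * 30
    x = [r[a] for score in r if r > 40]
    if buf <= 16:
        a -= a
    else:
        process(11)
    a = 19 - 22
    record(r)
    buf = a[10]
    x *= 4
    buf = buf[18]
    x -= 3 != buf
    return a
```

Transformed code:
def run(score):
    r = buf * 30
    x = []
    for score in r:
        if r > 40:
            x.append(r[a])
    if buf <= 16:
        a = a - a
    else:
        process(11)
    a = 19 - 22
    record(r)
    buf = a[10]
    x = x * 4
    buf = buf[18]
    x = x - (3 != buf)
    return a

10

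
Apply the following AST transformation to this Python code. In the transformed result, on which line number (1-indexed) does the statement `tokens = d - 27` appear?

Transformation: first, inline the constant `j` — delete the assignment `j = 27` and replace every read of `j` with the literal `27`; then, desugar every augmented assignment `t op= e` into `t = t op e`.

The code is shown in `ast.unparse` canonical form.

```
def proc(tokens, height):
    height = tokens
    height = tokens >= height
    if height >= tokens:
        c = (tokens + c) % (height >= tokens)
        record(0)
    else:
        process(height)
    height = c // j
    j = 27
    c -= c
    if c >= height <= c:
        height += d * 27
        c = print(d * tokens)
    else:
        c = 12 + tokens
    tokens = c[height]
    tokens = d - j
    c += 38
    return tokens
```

17

Transformed code:
def proc(tokens, height):
    height = tokens
    height = tokens >= height
    if height >= tokens:
        c = (tokens + c) % (height >= tokens)
        record(0)
    else:
        process(height)
    height = c // 27
    c = c - c
    if c >= height <= c:
        height = height + d * 27
        c = print(d * tokens)
    else:
        c = 12 + tokens
    tokens = c[height]
    tokens = d - 27
    c = c + 38
    return tokens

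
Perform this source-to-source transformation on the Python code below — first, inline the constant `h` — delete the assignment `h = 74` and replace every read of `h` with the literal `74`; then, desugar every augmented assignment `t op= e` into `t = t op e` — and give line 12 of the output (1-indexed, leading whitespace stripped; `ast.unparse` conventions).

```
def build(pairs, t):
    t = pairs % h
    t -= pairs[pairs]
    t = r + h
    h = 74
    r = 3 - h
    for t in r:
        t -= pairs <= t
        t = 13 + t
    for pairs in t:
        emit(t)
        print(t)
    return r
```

return r

Transformed code:
def build(pairs, t):
    t = pairs % 74
    t = t - pairs[pairs]
    t = r + 74
    r = 3 - 74
    for t in r:
        t = t - (pairs <= t)
        t = 13 + t
    for pairs in t:
        emit(t)
        print(t)
    return r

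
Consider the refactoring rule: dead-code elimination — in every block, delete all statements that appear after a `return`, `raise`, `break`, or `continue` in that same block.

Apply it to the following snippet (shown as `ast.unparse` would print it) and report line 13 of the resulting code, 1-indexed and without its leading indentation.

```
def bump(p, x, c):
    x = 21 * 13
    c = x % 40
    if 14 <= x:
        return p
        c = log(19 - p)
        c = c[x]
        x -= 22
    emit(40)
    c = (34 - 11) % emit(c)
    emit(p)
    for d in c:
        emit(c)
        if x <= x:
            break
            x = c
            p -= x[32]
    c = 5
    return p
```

Transformed code:
def bump(p, x, c):
    x = 21 * 13
    c = x % 40
    if 14 <= x:
        return p
    emit(40)
    c = (34 - 11) % emit(c)
    emit(p)
    for d in c:
        emit(c)
        if x <= x:
            break
    c = 5
    return p

c = 5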